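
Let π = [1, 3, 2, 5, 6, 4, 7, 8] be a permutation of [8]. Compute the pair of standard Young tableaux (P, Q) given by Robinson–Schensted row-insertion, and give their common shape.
P = [1, 2, 4, 6, 7, 8] / [3, 5];  Q = [1, 2, 4, 5, 7, 8] / [3, 6];  common shape = (6, 2)

Row-insert the values π_1, π_2, … into P one at a time, bumping the leftmost entry strictly greater than the inserted value down to the next row. The recording tableau Q records, in position (i, j), the step at which that cell was added to P.
  Insert 1 (step 1): P = [1];  Q = [1]
  Insert 3 (step 2): P = [1, 3];  Q = [1, 2]
  Insert 2 (step 3): P = [1, 2] / [3];  Q = [1, 2] / [3]
  Insert 5 (step 4): P = [1, 2, 5] / [3];  Q = [1, 2, 4] / [3]
  Insert 6 (step 5): P = [1, 2, 5, 6] / [3];  Q = [1, 2, 4, 5] / [3]
  Insert 4 (step 6): P = [1, 2, 4, 6] / [3, 5];  Q = [1, 2, 4, 5] / [3, 6]
  Insert 7 (step 7): P = [1, 2, 4, 6, 7] / [3, 5];  Q = [1, 2, 4, 5, 7] / [3, 6]
  Insert 8 (step 8): P = [1, 2, 4, 6, 7, 8] / [3, 5];  Q = [1, 2, 4, 5, 7, 8] / [3, 6]
Final shape: (6, 2).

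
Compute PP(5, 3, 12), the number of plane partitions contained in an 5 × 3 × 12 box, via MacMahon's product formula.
PP(5, 3, 12) = 4892876352

Evaluate the triple product over i = 1..5, j = 1..3, k = 1..12. The factors are (2/1) · (3/2) · (4/3) · (5/4) · (6/5) · (7/6) · (8/7) · (9/8) · … (180 factors total). The numerators and denominators telescope so the product is an integer; carrying out the multiplication exactly gives PP(5, 3, 12) = 4892876352.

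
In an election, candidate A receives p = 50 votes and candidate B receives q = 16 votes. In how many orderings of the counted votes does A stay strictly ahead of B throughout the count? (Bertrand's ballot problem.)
Strict-lead orderings = 440671237120764

Total orderings of the 66 votes with 50 for A: C(66, 50) = 855420636763836. By the Bertrand ballot formula (Cycle Lemma / reflection principle), the number of orderings in which A is strictly ahead of B throughout is (p − q)/(p + q) · C(p + q, p) = (50 − 16)/(50 + 16) · 855420636763836 = 440671237120764.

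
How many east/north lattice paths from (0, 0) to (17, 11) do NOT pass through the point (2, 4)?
Number of paths = 18916020

Total paths from (0, 0) to (17, 11): C(28, 17) = 21474180. Paths through (2, 4): (paths (0, 0) → (2, 4)) × (paths (2, 4) → (17, 11)) = C(6, 2) · C(22, 15) = 15 · 170544 = 2558160. Avoidance count = 21474180 − 2558160 = 18916020.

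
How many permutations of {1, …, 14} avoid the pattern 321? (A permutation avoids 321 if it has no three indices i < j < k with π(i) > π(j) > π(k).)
C_14 = 2674440

These 321-avoiding permutations are counted by the Catalan number C_n = (1/(n + 1)) · C(2n, n). For n = 14: C_14 = (1/15) · C(28, 14) = 40116600/15 = 2674440.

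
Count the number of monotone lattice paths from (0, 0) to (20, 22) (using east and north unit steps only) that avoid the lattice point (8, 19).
Number of paths = 512781473295

Total paths from (0, 0) to (20, 22): C(42, 20) = 513791607420. Paths through (8, 19): (paths (0, 0) → (8, 19)) × (paths (8, 19) → (20, 22)) = C(27, 8) · C(15, 12) = 2220075 · 455 = 1010134125. Avoidance count = 513791607420 − 1010134125 = 512781473295.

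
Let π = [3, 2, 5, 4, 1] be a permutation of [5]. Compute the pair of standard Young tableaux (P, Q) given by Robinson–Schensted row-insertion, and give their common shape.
P = [1, 4] / [2, 5] / [3];  Q = [1, 3] / [2, 4] / [5];  common shape = (2, 2, 1)

Row-insert the values π_1, π_2, … into P one at a time, bumping the leftmost entry strictly greater than the inserted value down to the next row. The recording tableau Q records, in position (i, j), the step at which that cell was added to P.
  Insert 3 (step 1): P = [3];  Q = [1]
  Insert 2 (step 2): P = [2] / [3];  Q = [1] / [2]
  Insert 5 (step 3): P = [2, 5] / [3];  Q = [1, 3] / [2]
  Insert 4 (step 4): P = [2, 4] / [3, 5];  Q = [1, 3] / [2, 4]
  Insert 1 (step 5): P = [1, 4] / [2, 5] / [3];  Q = [1, 3] / [2, 4] / [5]
Final shape: (2, 2, 1).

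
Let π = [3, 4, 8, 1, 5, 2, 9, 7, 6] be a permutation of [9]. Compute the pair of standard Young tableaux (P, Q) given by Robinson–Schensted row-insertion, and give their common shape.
P = [1, 2, 5, 6] / [3, 4, 7] / [8, 9];  Q = [1, 2, 3, 7] / [4, 5, 8] / [6, 9];  common shape = (4, 3, 2)

Row-insert the values π_1, π_2, … into P one at a time, bumping the leftmost entry strictly greater than the inserted value down to the next row. The recording tableau Q records, in position (i, j), the step at which that cell was added to P.
  Insert 3 (step 1): P = [3];  Q = [1]
  Insert 4 (step 2): P = [3, 4];  Q = [1, 2]
  Insert 8 (step 3): P = [3, 4, 8];  Q = [1, 2, 3]
  Insert 1 (step 4): P = [1, 4, 8] / [3];  Q = [1, 2, 3] / [4]
  Insert 5 (step 5): P = [1, 4, 5] / [3, 8];  Q = [1, 2, 3] / [4, 5]
  Insert 2 (step 6): P = [1, 2, 5] / [3, 4] / [8];  Q = [1, 2, 3] / [4, 5] / [6]
  Insert 9 (step 7): P = [1, 2, 5, 9] / [3, 4] / [8];  Q = [1, 2, 3, 7] / [4, 5] / [6]
  Insert 7 (step 8): P = [1, 2, 5, 7] / [3, 4, 9] / [8];  Q = [1, 2, 3, 7] / [4, 5, 8] / [6]
  Insert 6 (step 9): P = [1, 2, 5, 6] / [3, 4, 7] / [8, 9];  Q = [1, 2, 3, 7] / [4, 5, 8] / [6, 9]
Final shape: (4, 3, 2).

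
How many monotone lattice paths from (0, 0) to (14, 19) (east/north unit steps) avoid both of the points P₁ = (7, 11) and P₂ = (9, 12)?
Number of paths = 456843024

Inclusion–exclusion. Total paths: C(33, 14) = 818809200. Through P₁: C(18, 7)·C(15, 7) = 204787440. Through P₂: C(21, 9)·C(12, 5) = 232792560. Since P₁ is strictly southwest of P₂, a monotone path through both must visit P₁ then P₂; paths through both = C(18, 7)·C(3, 2)·C(12, 5) = 75613824. Avoid both = 818809200 − 204787440 − 232792560 + 75613824 = 456843024.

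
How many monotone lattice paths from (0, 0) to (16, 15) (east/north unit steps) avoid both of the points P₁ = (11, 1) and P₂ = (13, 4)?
Number of paths = 299578019

Inclusion–exclusion. Total paths: C(31, 16) = 300540195. Through P₁: C(12, 11)·C(19, 5) = 139536. Through P₂: C(17, 13)·C(14, 3) = 866320. Since P₁ is strictly southwest of P₂, a monotone path through both must visit P₁ then P₂; paths through both = C(12, 11)·C(5, 2)·C(14, 3) = 43680. Avoid both = 300540195 − 139536 − 866320 + 43680 = 299578019.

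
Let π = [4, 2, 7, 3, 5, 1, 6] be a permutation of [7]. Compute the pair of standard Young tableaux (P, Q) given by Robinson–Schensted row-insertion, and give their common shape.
P = [1, 3, 5, 6] / [2, 7] / [4];  Q = [1, 3, 5, 7] / [2, 4] / [6];  common shape = (4, 2, 1)

Row-insert the values π_1, π_2, … into P one at a time, bumping the leftmost entry strictly greater than the inserted value down to the next row. The recording tableau Q records, in position (i, j), the step at which that cell was added to P.
  Insert 4 (step 1): P = [4];  Q = [1]
  Insert 2 (step 2): P = [2] / [4];  Q = [1] / [2]
  Insert 7 (step 3): P = [2, 7] / [4];  Q = [1, 3] / [2]
  Insert 3 (step 4): P = [2, 3] / [4, 7];  Q = [1, 3] / [2, 4]
  Insert 5 (step 5): P = [2, 3, 5] / [4, 7];  Q = [1, 3, 5] / [2, 4]
  Insert 1 (step 6): P = [1, 3, 5] / [2, 7] / [4];  Q = [1, 3, 5] / [2, 4] / [6]
  Insert 6 (step 7): P = [1, 3, 5, 6] / [2, 7] / [4];  Q = [1, 3, 5, 7] / [2, 4] / [6]
Final shape: (4, 2, 1).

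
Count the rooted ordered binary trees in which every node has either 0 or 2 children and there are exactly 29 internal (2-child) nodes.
C_29 = 1002242216651368

These full binary trees are counted by the Catalan number C_n = (1/(n + 1)) · C(2n, n). For n = 29: C_29 = (1/30) · C(58, 29) = 30067266499541040/30 = 1002242216651368.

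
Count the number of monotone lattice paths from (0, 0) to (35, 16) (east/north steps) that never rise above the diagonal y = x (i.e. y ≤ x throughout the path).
Number of paths = 3985844039275

By the reflection principle (André's argument), the number of monotone paths to (35, 16) with n ≤ m that never go above y = x is C(51, 35) − C(51, 36) = 7174519270695 − 3188675231420 = 3985844039275.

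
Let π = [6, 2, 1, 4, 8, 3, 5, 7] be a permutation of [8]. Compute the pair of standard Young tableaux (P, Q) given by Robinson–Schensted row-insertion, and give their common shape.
P = [1, 3, 5, 7] / [2, 4, 8] / [6];  Q = [1, 4, 5, 8] / [2, 6, 7] / [3];  common shape = (4, 3, 1)

Row-insert the values π_1, π_2, … into P one at a time, bumping the leftmost entry strictly greater than the inserted value down to the next row. The recording tableau Q records, in position (i, j), the step at which that cell was added to P.
  Insert 6 (step 1): P = [6];  Q = [1]
  Insert 2 (step 2): P = [2] / [6];  Q = [1] / [2]
  Insert 1 (step 3): P = [1] / [2] / [6];  Q = [1] / [2] / [3]
  Insert 4 (step 4): P = [1, 4] / [2] / [6];  Q = [1, 4] / [2] / [3]
  Insert 8 (step 5): P = [1, 4, 8] / [2] / [6];  Q = [1, 4, 5] / [2] / [3]
  Insert 3 (step 6): P = [1, 3, 8] / [2, 4] / [6];  Q = [1, 4, 5] / [2, 6] / [3]
  Insert 5 (step 7): P = [1, 3, 5] / [2, 4, 8] / [6];  Q = [1, 4, 5] / [2, 6, 7] / [3]
  Insert 7 (step 8): P = [1, 3, 5, 7] / [2, 4, 8] / [6];  Q = [1, 4, 5, 8] / [2, 6, 7] / [3]
Final shape: (4, 3, 1).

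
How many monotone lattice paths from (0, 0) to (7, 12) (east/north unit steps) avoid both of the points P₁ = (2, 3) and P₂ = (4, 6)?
Number of paths = 21128

Inclusion–exclusion. Total paths: C(19, 7) = 50388. Through P₁: C(5, 2)·C(14, 5) = 20020. Through P₂: C(10, 4)·C(9, 3) = 17640. Since P₁ is strictly southwest of P₂, a monotone path through both must visit P₁ then P₂; paths through both = C(5, 2)·C(5, 2)·C(9, 3) = 8400. Avoid both = 50388 − 20020 − 17640 + 8400 = 21128.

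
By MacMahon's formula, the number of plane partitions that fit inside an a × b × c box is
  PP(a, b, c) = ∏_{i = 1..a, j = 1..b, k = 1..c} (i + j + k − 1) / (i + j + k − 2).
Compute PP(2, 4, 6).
PP(2, 4, 6) = 13860

Evaluate the triple product over i = 1..2, j = 1..4, k = 1..6. The factors are (2/1) · (3/2) · (4/3) · (5/4) · (6/5) · (7/6) · (3/2) · (4/3) · … (48 factors total). The numerators and denominators telescope so the product is an integer; carrying out the multiplication exactly gives PP(2, 4, 6) = 13860.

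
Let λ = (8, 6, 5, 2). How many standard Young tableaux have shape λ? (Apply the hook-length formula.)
# SYT of shape (8, 6, 5, 2) = 142849980

Hook-length formula: f^λ = n! / Π hook(c), product over all cells c of the Young diagram. For λ = (8, 6, 5, 2), n = 21 boxes. Hook lengths by row (left-to-right, top-to-bottom): [11, 10, 8, 7, 6, 4, 2, 1]; [8, 7, 5, 4, 3, 1]; [6, 5, 3, 2, 1]; [2, 1]. Product of hooks = 357654528000. So f^λ = 21! / 357654528000 = 51090942171709440000 / 357654528000 = 142849980.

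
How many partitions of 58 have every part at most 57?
p(58, parts ≤ 57) = 715219

Use the recurrence p(n, m) = p(n, m−1) + p(n−m, m): either the largest part is < m (count p(n, m−1)) or the largest part is exactly m (remove one copy of m, count p(n−m, m)). With p(0, ·) = 1 this gives p(58, parts ≤ 57) = 715219. (By conjugating Young diagrams, this also counts partitions of 58 into at most 57 parts.)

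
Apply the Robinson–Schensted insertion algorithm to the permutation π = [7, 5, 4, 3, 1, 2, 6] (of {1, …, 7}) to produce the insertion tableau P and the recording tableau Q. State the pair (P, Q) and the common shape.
P = [1, 2, 6] / [3] / [4] / [5] / [7];  Q = [1, 6, 7] / [2] / [3] / [4] / [5];  common shape = (3, 1, 1, 1, 1)

Row-insert the values π_1, π_2, … into P one at a time, bumping the leftmost entry strictly greater than the inserted value down to the next row. The recording tableau Q records, in position (i, j), the step at which that cell was added to P.
  Insert 7 (step 1): P = [7];  Q = [1]
  Insert 5 (step 2): P = [5] / [7];  Q = [1] / [2]
  Insert 4 (step 3): P = [4] / [5] / [7];  Q = [1] / [2] / [3]
  Insert 3 (step 4): P = [3] / [4] / [5] / [7];  Q = [1] / [2] / [3] / [4]
  Insert 1 (step 5): P = [1] / [3] / [4] / [5] / [7];  Q = [1] / [2] / [3] / [4] / [5]
  Insert 2 (step 6): P = [1, 2] / [3] / [4] / [5] / [7];  Q = [1, 6] / [2] / [3] / [4] / [5]
  Insert 6 (step 7): P = [1, 2, 6] / [3] / [4] / [5] / [7];  Q = [1, 6, 7] / [2] / [3] / [4] / [5]
Final shape: (3, 1, 1, 1, 1).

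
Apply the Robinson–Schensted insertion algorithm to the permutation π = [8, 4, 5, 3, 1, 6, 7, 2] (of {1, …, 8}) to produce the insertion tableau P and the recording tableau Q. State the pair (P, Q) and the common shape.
P = [1, 2, 6, 7] / [3, 5] / [4] / [8];  Q = [1, 3, 6, 7] / [2, 8] / [4] / [5];  common shape = (4, 2, 1, 1)

Row-insert the values π_1, π_2, … into P one at a time, bumping the leftmost entry strictly greater than the inserted value down to the next row. The recording tableau Q records, in position (i, j), the step at which that cell was added to P.
  Insert 8 (step 1): P = [8];  Q = [1]
  Insert 4 (step 2): P = [4] / [8];  Q = [1] / [2]
  Insert 5 (step 3): P = [4, 5] / [8];  Q = [1, 3] / [2]
  Insert 3 (step 4): P = [3, 5] / [4] / [8];  Q = [1, 3] / [2] / [4]
  Insert 1 (step 5): P = [1, 5] / [3] / [4] / [8];  Q = [1, 3] / [2] / [4] / [5]
  Insert 6 (step 6): P = [1, 5, 6] / [3] / [4] / [8];  Q = [1, 3, 6] / [2] / [4] / [5]
  Insert 7 (step 7): P = [1, 5, 6, 7] / [3] / [4] / [8];  Q = [1, 3, 6, 7] / [2] / [4] / [5]
  Insert 2 (step 8): P = [1, 2, 6, 7] / [3, 5] / [4] / [8];  Q = [1, 3, 6, 7] / [2, 8] / [4] / [5]
Final shape: (4, 2, 1, 1).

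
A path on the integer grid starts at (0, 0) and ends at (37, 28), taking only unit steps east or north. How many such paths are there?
Number of paths = 1965407271460556560

A monotone lattice path from (0, 0) to (37, 28) consists of 37 east steps and 28 north steps in some order, so it is determined by which 37 of the 65 steps are east. The count is C(65, 37) = 1965407271460556560.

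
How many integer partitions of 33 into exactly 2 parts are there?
p(33, 2 parts) = 16

Partitions of n into exactly k parts are in bijection with partitions of n − k into at most k parts (subtract 1 from each part). So p(33, exactly 2) = p(31, parts ≤ 2). Computing via the recurrence p(m, j) = p(m, j−1) + p(m−j, j) gives 16.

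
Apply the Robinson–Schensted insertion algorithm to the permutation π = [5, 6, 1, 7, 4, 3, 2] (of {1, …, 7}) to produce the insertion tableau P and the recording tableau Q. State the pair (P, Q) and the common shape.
P = [1, 2, 7] / [3, 6] / [4] / [5];  Q = [1, 2, 4] / [3, 5] / [6] / [7];  common shape = (3, 2, 1, 1)

Row-insert the values π_1, π_2, … into P one at a time, bumping the leftmost entry strictly greater than the inserted value down to the next row. The recording tableau Q records, in position (i, j), the step at which that cell was added to P.
  Insert 5 (step 1): P = [5];  Q = [1]
  Insert 6 (step 2): P = [5, 6];  Q = [1, 2]
  Insert 1 (step 3): P = [1, 6] / [5];  Q = [1, 2] / [3]
  Insert 7 (step 4): P = [1, 6, 7] / [5];  Q = [1, 2, 4] / [3]
  Insert 4 (step 5): P = [1, 4, 7] / [5, 6];  Q = [1, 2, 4] / [3, 5]
  Insert 3 (step 6): P = [1, 3, 7] / [4, 6] / [5];  Q = [1, 2, 4] / [3, 5] / [6]
  Insert 2 (step 7): P = [1, 2, 7] / [3, 6] / [4] / [5];  Q = [1, 2, 4] / [3, 5] / [6] / [7]
Final shape: (3, 2, 1, 1).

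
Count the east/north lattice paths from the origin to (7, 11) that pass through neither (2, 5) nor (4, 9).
Number of paths = 18122

Inclusion–exclusion. Total paths: C(18, 7) = 31824. Through P₁: C(7, 2)·C(11, 5) = 9702. Through P₂: C(13, 4)·C(5, 3) = 7150. Since P₁ is strictly southwest of P₂, a monotone path through both must visit P₁ then P₂; paths through both = C(7, 2)·C(6, 2)·C(5, 3) = 3150. Avoid both = 31824 − 9702 − 7150 + 3150 = 18122.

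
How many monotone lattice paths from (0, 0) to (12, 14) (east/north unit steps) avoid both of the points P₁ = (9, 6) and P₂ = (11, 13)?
Number of paths = 4199947

Inclusion–exclusion. Total paths: C(26, 12) = 9657700. Through P₁: C(15, 9)·C(11, 3) = 825825. Through P₂: C(24, 11)·C(2, 1) = 4992288. Since P₁ is strictly southwest of P₂, a monotone path through both must visit P₁ then P₂; paths through both = C(15, 9)·C(9, 2)·C(2, 1) = 360360. Avoid both = 9657700 − 825825 − 4992288 + 360360 = 4199947.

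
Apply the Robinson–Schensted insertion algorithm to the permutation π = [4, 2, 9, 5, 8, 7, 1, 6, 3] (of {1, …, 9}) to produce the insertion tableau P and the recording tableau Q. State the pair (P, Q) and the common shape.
P = [1, 3, 6] / [2, 5] / [4, 7] / [8] / [9];  Q = [1, 3, 5] / [2, 4] / [6, 8] / [7] / [9];  common shape = (3, 2, 2, 1, 1)

Row-insert the values π_1, π_2, … into P one at a time, bumping the leftmost entry strictly greater than the inserted value down to the next row. The recording tableau Q records, in position (i, j), the step at which that cell was added to P.
  Insert 4 (step 1): P = [4];  Q = [1]
  Insert 2 (step 2): P = [2] / [4];  Q = [1] / [2]
  Insert 9 (step 3): P = [2, 9] / [4];  Q = [1, 3] / [2]
  Insert 5 (step 4): P = [2, 5] / [4, 9];  Q = [1, 3] / [2, 4]
  Insert 8 (step 5): P = [2, 5, 8] / [4, 9];  Q = [1, 3, 5] / [2, 4]
  Insert 7 (step 6): P = [2, 5, 7] / [4, 8] / [9];  Q = [1, 3, 5] / [2, 4] / [6]
  Insert 1 (step 7): P = [1, 5, 7] / [2, 8] / [4] / [9];  Q = [1, 3, 5] / [2, 4] / [6] / [7]
  Insert 6 (step 8): P = [1, 5, 6] / [2, 7] / [4, 8] / [9];  Q = [1, 3, 5] / [2, 4] / [6, 8] / [7]
  Insert 3 (step 9): P = [1, 3, 6] / [2, 5] / [4, 7] / [8] / [9];  Q = [1, 3, 5] / [2, 4] / [6, 8] / [7] / [9]
Final shape: (3, 2, 2, 1, 1).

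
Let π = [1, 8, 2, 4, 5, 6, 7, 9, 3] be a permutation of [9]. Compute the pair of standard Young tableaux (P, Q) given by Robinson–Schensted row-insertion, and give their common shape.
P = [1, 2, 3, 5, 6, 7, 9] / [4] / [8];  Q = [1, 2, 4, 5, 6, 7, 8] / [3] / [9];  common shape = (7, 1, 1)

Row-insert the values π_1, π_2, … into P one at a time, bumping the leftmost entry strictly greater than the inserted value down to the next row. The recording tableau Q records, in position (i, j), the step at which that cell was added to P.
  Insert 1 (step 1): P = [1];  Q = [1]
  Insert 8 (step 2): P = [1, 8];  Q = [1, 2]
  Insert 2 (step 3): P = [1, 2] / [8];  Q = [1, 2] / [3]
  Insert 4 (step 4): P = [1, 2, 4] / [8];  Q = [1, 2, 4] / [3]
  Insert 5 (step 5): P = [1, 2, 4, 5] / [8];  Q = [1, 2, 4, 5] / [3]
  Insert 6 (step 6): P = [1, 2, 4, 5, 6] / [8];  Q = [1, 2, 4, 5, 6] / [3]
  Insert 7 (step 7): P = [1, 2, 4, 5, 6, 7] / [8];  Q = [1, 2, 4, 5, 6, 7] / [3]
  Insert 9 (step 8): P = [1, 2, 4, 5, 6, 7, 9] / [8];  Q = [1, 2, 4, 5, 6, 7, 8] / [3]
  Insert 3 (step 9): P = [1, 2, 3, 5, 6, 7, 9] / [4] / [8];  Q = [1, 2, 4, 5, 6, 7, 8] / [3] / [9]
Final shape: (7, 1, 1).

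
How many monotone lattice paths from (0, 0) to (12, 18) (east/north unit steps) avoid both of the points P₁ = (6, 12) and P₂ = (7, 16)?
Number of paths = 66141012

Inclusion–exclusion. Total paths: C(30, 12) = 86493225. Through P₁: C(18, 6)·C(12, 6) = 17153136. Through P₂: C(23, 7)·C(7, 5) = 5148297. Since P₁ is strictly southwest of P₂, a monotone path through both must visit P₁ then P₂; paths through both = C(18, 6)·C(5, 1)·C(7, 5) = 1949220. Avoid both = 86493225 − 17153136 − 5148297 + 1949220 = 66141012.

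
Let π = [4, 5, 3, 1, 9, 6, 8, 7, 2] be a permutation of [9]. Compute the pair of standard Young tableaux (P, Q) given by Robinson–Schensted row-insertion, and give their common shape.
P = [1, 2, 6, 7] / [3, 5] / [4, 8] / [9];  Q = [1, 2, 5, 7] / [3, 6] / [4, 8] / [9];  common shape = (4, 2, 2, 1)

Row-insert the values π_1, π_2, … into P one at a time, bumping the leftmost entry strictly greater than the inserted value down to the next row. The recording tableau Q records, in position (i, j), the step at which that cell was added to P.
  Insert 4 (step 1): P = [4];  Q = [1]
  Insert 5 (step 2): P = [4, 5];  Q = [1, 2]
  Insert 3 (step 3): P = [3, 5] / [4];  Q = [1, 2] / [3]
  Insert 1 (step 4): P = [1, 5] / [3] / [4];  Q = [1, 2] / [3] / [4]
  Insert 9 (step 5): P = [1, 5, 9] / [3] / [4];  Q = [1, 2, 5] / [3] / [4]
  Insert 6 (step 6): P = [1, 5, 6] / [3, 9] / [4];  Q = [1, 2, 5] / [3, 6] / [4]
  Insert 8 (step 7): P = [1, 5, 6, 8] / [3, 9] / [4];  Q = [1, 2, 5, 7] / [3, 6] / [4]
  Insert 7 (step 8): P = [1, 5, 6, 7] / [3, 8] / [4, 9];  Q = [1, 2, 5, 7] / [3, 6] / [4, 8]
  Insert 2 (step 9): P = [1, 2, 6, 7] / [3, 5] / [4, 8] / [9];  Q = [1, 2, 5, 7] / [3, 6] / [4, 8] / [9]
Final shape: (4, 2, 2, 1).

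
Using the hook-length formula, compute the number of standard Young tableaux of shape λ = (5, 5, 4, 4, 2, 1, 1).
# SYT of shape (5, 5, 4, 4, 2, 1, 1) = 1414214802

Hook-length formula: f^λ = n! / Π hook(c), product over all cells c of the Young diagram. For λ = (5, 5, 4, 4, 2, 1, 1), n = 22 boxes. Hook lengths by row (left-to-right, top-to-bottom): [11, 8, 6, 5, 2]; [10, 7, 5, 4, 1]; [8, 5, 3, 2]; [7, 4, 2, 1]; [4, 1]; [2]; [1]. Product of hooks = 794787840000. So f^λ = 22! / 794787840000 = 1124000727777607680000 / 794787840000 = 1414214802.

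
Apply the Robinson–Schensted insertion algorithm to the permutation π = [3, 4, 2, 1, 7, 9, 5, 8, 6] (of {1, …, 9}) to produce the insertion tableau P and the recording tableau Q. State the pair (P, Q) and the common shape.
P = [1, 4, 5, 6] / [2, 7, 8] / [3, 9];  Q = [1, 2, 5, 6] / [3, 7, 8] / [4, 9];  common shape = (4, 3, 2)

Row-insert the values π_1, π_2, … into P one at a time, bumping the leftmost entry strictly greater than the inserted value down to the next row. The recording tableau Q records, in position (i, j), the step at which that cell was added to P.
  Insert 3 (step 1): P = [3];  Q = [1]
  Insert 4 (step 2): P = [3, 4];  Q = [1, 2]
  Insert 2 (step 3): P = [2, 4] / [3];  Q = [1, 2] / [3]
  Insert 1 (step 4): P = [1, 4] / [2] / [3];  Q = [1, 2] / [3] / [4]
  Insert 7 (step 5): P = [1, 4, 7] / [2] / [3];  Q = [1, 2, 5] / [3] / [4]
  Insert 9 (step 6): P = [1, 4, 7, 9] / [2] / [3];  Q = [1, 2, 5, 6] / [3] / [4]
  Insert 5 (step 7): P = [1, 4, 5, 9] / [2, 7] / [3];  Q = [1, 2, 5, 6] / [3, 7] / [4]
  Insert 8 (step 8): P = [1, 4, 5, 8] / [2, 7, 9] / [3];  Q = [1, 2, 5, 6] / [3, 7, 8] / [4]
  Insert 6 (step 9): P = [1, 4, 5, 6] / [2, 7, 8] / [3, 9];  Q = [1, 2, 5, 6] / [3, 7, 8] / [4, 9]
Final shape: (4, 3, 2).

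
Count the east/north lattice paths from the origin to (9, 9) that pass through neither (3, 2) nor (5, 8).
Number of paths = 26425

Inclusion–exclusion. Total paths: C(18, 9) = 48620. Through P₁: C(5, 3)·C(13, 6) = 17160. Through P₂: C(13, 5)·C(5, 4) = 6435. Since P₁ is strictly southwest of P₂, a monotone path through both must visit P₁ then P₂; paths through both = C(5, 3)·C(8, 2)·C(5, 4) = 1400. Avoid both = 48620 − 17160 − 6435 + 1400 = 26425.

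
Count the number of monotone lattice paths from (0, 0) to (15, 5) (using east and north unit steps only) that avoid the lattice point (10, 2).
Number of paths = 11808

Total paths from (0, 0) to (15, 5): C(20, 15) = 15504. Paths through (10, 2): (paths (0, 0) → (10, 2)) × (paths (10, 2) → (15, 5)) = C(12, 10) · C(8, 5) = 66 · 56 = 3696. Avoidance count = 15504 − 3696 = 11808.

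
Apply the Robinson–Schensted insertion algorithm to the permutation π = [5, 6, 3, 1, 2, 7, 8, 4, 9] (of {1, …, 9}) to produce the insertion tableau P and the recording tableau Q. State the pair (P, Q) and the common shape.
P = [1, 2, 4, 8, 9] / [3, 6, 7] / [5];  Q = [1, 2, 6, 7, 9] / [3, 5, 8] / [4];  common shape = (5, 3, 1)

Row-insert the values π_1, π_2, … into P one at a time, bumping the leftmost entry strictly greater than the inserted value down to the next row. The recording tableau Q records, in position (i, j), the step at which that cell was added to P.
  Insert 5 (step 1): P = [5];  Q = [1]
  Insert 6 (step 2): P = [5, 6];  Q = [1, 2]
  Insert 3 (step 3): P = [3, 6] / [5];  Q = [1, 2] / [3]
  Insert 1 (step 4): P = [1, 6] / [3] / [5];  Q = [1, 2] / [3] / [4]
  Insert 2 (step 5): P = [1, 2] / [3, 6] / [5];  Q = [1, 2] / [3, 5] / [4]
  Insert 7 (step 6): P = [1, 2, 7] / [3, 6] / [5];  Q = [1, 2, 6] / [3, 5] / [4]
  Insert 8 (step 7): P = [1, 2, 7, 8] / [3, 6] / [5];  Q = [1, 2, 6, 7] / [3, 5] / [4]
  Insert 4 (step 8): P = [1, 2, 4, 8] / [3, 6, 7] / [5];  Q = [1, 2, 6, 7] / [3, 5, 8] / [4]
  Insert 9 (step 9): P = [1, 2, 4, 8, 9] / [3, 6, 7] / [5];  Q = [1, 2, 6, 7, 9] / [3, 5, 8] / [4]
Final shape: (5, 3, 1).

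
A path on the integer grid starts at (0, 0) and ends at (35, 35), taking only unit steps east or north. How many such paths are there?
Number of paths = 112186277816662845432

A monotone lattice path from (0, 0) to (35, 35) consists of 35 east steps and 35 north steps in some order, so it is determined by which 35 of the 70 steps are east. The count is C(70, 35) = 112186277816662845432.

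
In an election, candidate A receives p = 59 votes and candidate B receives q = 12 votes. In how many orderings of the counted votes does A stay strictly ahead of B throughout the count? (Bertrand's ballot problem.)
Strict-lead orderings = 8475051199160

Total orderings of the 71 votes with 59 for A: C(71, 59) = 12802736917880. By the Bertrand ballot formula (Cycle Lemma / reflection principle), the number of orderings in which A is strictly ahead of B throughout is (p − q)/(p + q) · C(p + q, p) = (59 − 12)/(59 + 12) · 12802736917880 = 8475051199160.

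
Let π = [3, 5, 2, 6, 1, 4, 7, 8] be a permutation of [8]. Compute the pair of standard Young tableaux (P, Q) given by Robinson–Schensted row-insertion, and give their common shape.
P = [1, 4, 6, 7, 8] / [2, 5] / [3];  Q = [1, 2, 4, 7, 8] / [3, 6] / [5];  common shape = (5, 2, 1)

Row-insert the values π_1, π_2, … into P one at a time, bumping the leftmost entry strictly greater than the inserted value down to the next row. The recording tableau Q records, in position (i, j), the step at which that cell was added to P.
  Insert 3 (step 1): P = [3];  Q = [1]
  Insert 5 (step 2): P = [3, 5];  Q = [1, 2]
  Insert 2 (step 3): P = [2, 5] / [3];  Q = [1, 2] / [3]
  Insert 6 (step 4): P = [2, 5, 6] / [3];  Q = [1, 2, 4] / [3]
  Insert 1 (step 5): P = [1, 5, 6] / [2] / [3];  Q = [1, 2, 4] / [3] / [5]
  Insert 4 (step 6): P = [1, 4, 6] / [2, 5] / [3];  Q = [1, 2, 4] / [3, 6] / [5]
  Insert 7 (step 7): P = [1, 4, 6, 7] / [2, 5] / [3];  Q = [1, 2, 4, 7] / [3, 6] / [5]
  Insert 8 (step 8): P = [1, 4, 6, 7, 8] / [2, 5] / [3];  Q = [1, 2, 4, 7, 8] / [3, 6] / [5]
Final shape: (5, 2, 1).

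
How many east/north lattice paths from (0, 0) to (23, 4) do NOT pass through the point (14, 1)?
Number of paths = 14250

Total paths from (0, 0) to (23, 4): C(27, 23) = 17550. Paths through (14, 1): (paths (0, 0) → (14, 1)) × (paths (14, 1) → (23, 4)) = C(15, 14) · C(12, 9) = 15 · 220 = 3300. Avoidance count = 17550 − 3300 = 14250.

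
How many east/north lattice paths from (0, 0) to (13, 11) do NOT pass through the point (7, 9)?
Number of paths = 2175824

Total paths from (0, 0) to (13, 11): C(24, 13) = 2496144. Paths through (7, 9): (paths (0, 0) → (7, 9)) × (paths (7, 9) → (13, 11)) = C(16, 7) · C(8, 6) = 11440 · 28 = 320320. Avoidance count = 2496144 − 320320 = 2175824.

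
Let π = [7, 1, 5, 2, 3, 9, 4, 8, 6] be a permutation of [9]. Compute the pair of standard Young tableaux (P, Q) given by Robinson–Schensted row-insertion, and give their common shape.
P = [1, 2, 3, 4, 6] / [5, 8] / [7, 9];  Q = [1, 3, 5, 6, 8] / [2, 7] / [4, 9];  common shape = (5, 2, 2)

Row-insert the values π_1, π_2, … into P one at a time, bumping the leftmost entry strictly greater than the inserted value down to the next row. The recording tableau Q records, in position (i, j), the step at which that cell was added to P.
  Insert 7 (step 1): P = [7];  Q = [1]
  Insert 1 (step 2): P = [1] / [7];  Q = [1] / [2]
  Insert 5 (step 3): P = [1, 5] / [7];  Q = [1, 3] / [2]
  Insert 2 (step 4): P = [1, 2] / [5] / [7];  Q = [1, 3] / [2] / [4]
  Insert 3 (step 5): P = [1, 2, 3] / [5] / [7];  Q = [1, 3, 5] / [2] / [4]
  Insert 9 (step 6): P = [1, 2, 3, 9] / [5] / [7];  Q = [1, 3, 5, 6] / [2] / [4]
  Insert 4 (step 7): P = [1, 2, 3, 4] / [5, 9] / [7];  Q = [1, 3, 5, 6] / [2, 7] / [4]
  Insert 8 (step 8): P = [1, 2, 3, 4, 8] / [5, 9] / [7];  Q = [1, 3, 5, 6, 8] / [2, 7] / [4]
  Insert 6 (step 9): P = [1, 2, 3, 4, 6] / [5, 8] / [7, 9];  Q = [1, 3, 5, 6, 8] / [2, 7] / [4, 9]
Final shape: (5, 2, 2).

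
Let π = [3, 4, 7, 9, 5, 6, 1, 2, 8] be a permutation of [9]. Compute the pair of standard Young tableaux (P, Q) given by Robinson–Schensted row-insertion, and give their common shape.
P = [1, 2, 5, 6, 8] / [3, 4] / [7, 9];  Q = [1, 2, 3, 4, 9] / [5, 6] / [7, 8];  common shape = (5, 2, 2)

Row-insert the values π_1, π_2, … into P one at a time, bumping the leftmost entry strictly greater than the inserted value down to the next row. The recording tableau Q records, in position (i, j), the step at which that cell was added to P.
  Insert 3 (step 1): P = [3];  Q = [1]
  Insert 4 (step 2): P = [3, 4];  Q = [1, 2]
  Insert 7 (step 3): P = [3, 4, 7];  Q = [1, 2, 3]
  Insert 9 (step 4): P = [3, 4, 7, 9];  Q = [1, 2, 3, 4]
  Insert 5 (step 5): P = [3, 4, 5, 9] / [7];  Q = [1, 2, 3, 4] / [5]
  Insert 6 (step 6): P = [3, 4, 5, 6] / [7, 9];  Q = [1, 2, 3, 4] / [5, 6]
  Insert 1 (step 7): P = [1, 4, 5, 6] / [3, 9] / [7];  Q = [1, 2, 3, 4] / [5, 6] / [7]
  Insert 2 (step 8): P = [1, 2, 5, 6] / [3, 4] / [7, 9];  Q = [1, 2, 3, 4] / [5, 6] / [7, 8]
  Insert 8 (step 9): P = [1, 2, 5, 6, 8] / [3, 4] / [7, 9];  Q = [1, 2, 3, 4, 9] / [5, 6] / [7, 8]
Final shape: (5, 2, 2).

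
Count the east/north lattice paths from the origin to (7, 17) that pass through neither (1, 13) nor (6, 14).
Number of paths = 188460

Inclusion–exclusion. Total paths: C(24, 7) = 346104. Through P₁: C(14, 1)·C(10, 6) = 2940. Through P₂: C(20, 6)·C(4, 1) = 155040. Since P₁ is strictly southwest of P₂, a monotone path through both must visit P₁ then P₂; paths through both = C(14, 1)·C(6, 5)·C(4, 1) = 336. Avoid both = 346104 − 2940 − 155040 + 336 = 188460.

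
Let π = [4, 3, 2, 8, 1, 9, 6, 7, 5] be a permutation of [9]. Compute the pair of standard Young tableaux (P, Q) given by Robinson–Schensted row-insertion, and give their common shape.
P = [1, 5, 7] / [2, 6, 9] / [3, 8] / [4];  Q = [1, 4, 6] / [2, 7, 8] / [3, 9] / [5];  common shape = (3, 3, 2, 1)

Row-insert the values π_1, π_2, … into P one at a time, bumping the leftmost entry strictly greater than the inserted value down to the next row. The recording tableau Q records, in position (i, j), the step at which that cell was added to P.
  Insert 4 (step 1): P = [4];  Q = [1]
  Insert 3 (step 2): P = [3] / [4];  Q = [1] / [2]
  Insert 2 (step 3): P = [2] / [3] / [4];  Q = [1] / [2] / [3]
  Insert 8 (step 4): P = [2, 8] / [3] / [4];  Q = [1, 4] / [2] / [3]
  Insert 1 (step 5): P = [1, 8] / [2] / [3] / [4];  Q = [1, 4] / [2] / [3] / [5]
  Insert 9 (step 6): P = [1, 8, 9] / [2] / [3] / [4];  Q = [1, 4, 6] / [2] / [3] / [5]
  Insert 6 (step 7): P = [1, 6, 9] / [2, 8] / [3] / [4];  Q = [1, 4, 6] / [2, 7] / [3] / [5]
  Insert 7 (step 8): P = [1, 6, 7] / [2, 8, 9] / [3] / [4];  Q = [1, 4, 6] / [2, 7, 8] / [3] / [5]
  Insert 5 (step 9): P = [1, 5, 7] / [2, 6, 9] / [3, 8] / [4];  Q = [1, 4, 6] / [2, 7, 8] / [3, 9] / [5]
Final shape: (3, 3, 2, 1).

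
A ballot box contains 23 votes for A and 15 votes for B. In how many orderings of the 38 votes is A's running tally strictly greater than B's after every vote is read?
Strict-lead orderings = 3257112960

Total orderings of the 38 votes with 23 for A: C(38, 23) = 15471286560. By the Bertrand ballot formula (Cycle Lemma / reflection principle), the number of orderings in which A is strictly ahead of B throughout is (p − q)/(p + q) · C(p + q, p) = (23 − 15)/(23 + 15) · 15471286560 = 3257112960.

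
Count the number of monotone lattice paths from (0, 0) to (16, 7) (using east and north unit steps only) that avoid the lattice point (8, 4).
Number of paths = 163482

Total paths from (0, 0) to (16, 7): C(23, 16) = 245157. Paths through (8, 4): (paths (0, 0) → (8, 4)) × (paths (8, 4) → (16, 7)) = C(12, 8) · C(11, 8) = 495 · 165 = 81675. Avoidance count = 245157 − 81675 = 163482.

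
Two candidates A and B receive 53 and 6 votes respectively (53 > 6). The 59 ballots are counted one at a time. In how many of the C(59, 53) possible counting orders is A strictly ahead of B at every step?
Strict-lead orderings = 35893242

Total orderings of the 59 votes with 53 for A: C(59, 53) = 45057474. By the Bertrand ballot formula (Cycle Lemma / reflection principle), the number of orderings in which A is strictly ahead of B throughout is (p − q)/(p + q) · C(p + q, p) = (53 − 6)/(53 + 6) · 45057474 = 35893242.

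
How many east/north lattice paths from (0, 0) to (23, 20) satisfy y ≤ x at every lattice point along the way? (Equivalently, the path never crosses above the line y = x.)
Number of paths = 160094486370

By the reflection principle (André's argument), the number of monotone paths to (23, 20) with n ≤ m that never go above y = x is C(43, 23) − C(43, 24) = 960566918220 − 800472431850 = 160094486370.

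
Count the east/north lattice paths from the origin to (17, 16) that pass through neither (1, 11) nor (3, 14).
Number of paths = 1166491722

Inclusion–exclusion. Total paths: C(33, 17) = 1166803110. Through P₁: C(12, 1)·C(21, 16) = 244188. Through P₂: C(17, 3)·C(16, 14) = 81600. Since P₁ is strictly southwest of P₂, a monotone path through both must visit P₁ then P₂; paths through both = C(12, 1)·C(5, 2)·C(16, 14) = 14400. Avoid both = 1166803110 − 244188 − 81600 + 14400 = 1166491722.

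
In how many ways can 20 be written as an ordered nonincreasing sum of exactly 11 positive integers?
p(20, 11 parts) = 30

Partitions of n into exactly k parts are in bijection with partitions of n − k into at most k parts (subtract 1 from each part). So p(20, exactly 11) = p(9, parts ≤ 11). Computing via the recurrence p(m, j) = p(m, j−1) + p(m−j, j) gives 30.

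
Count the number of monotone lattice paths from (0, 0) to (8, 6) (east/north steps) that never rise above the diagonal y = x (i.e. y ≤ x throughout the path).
Number of paths = 1001

By the reflection principle (André's argument), the number of monotone paths to (8, 6) with n ≤ m that never go above y = x is C(14, 8) − C(14, 9) = 3003 − 2002 = 1001.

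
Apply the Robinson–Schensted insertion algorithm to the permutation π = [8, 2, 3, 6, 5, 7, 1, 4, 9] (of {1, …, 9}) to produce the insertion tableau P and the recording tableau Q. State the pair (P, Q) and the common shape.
P = [1, 3, 4, 7, 9] / [2, 5] / [6] / [8];  Q = [1, 3, 4, 6, 9] / [2, 8] / [5] / [7];  common shape = (5, 2, 1, 1)

Row-insert the values π_1, π_2, … into P one at a time, bumping the leftmost entry strictly greater than the inserted value down to the next row. The recording tableau Q records, in position (i, j), the step at which that cell was added to P.
  Insert 8 (step 1): P = [8];  Q = [1]
  Insert 2 (step 2): P = [2] / [8];  Q = [1] / [2]
  Insert 3 (step 3): P = [2, 3] / [8];  Q = [1, 3] / [2]
  Insert 6 (step 4): P = [2, 3, 6] / [8];  Q = [1, 3, 4] / [2]
  Insert 5 (step 5): P = [2, 3, 5] / [6] / [8];  Q = [1, 3, 4] / [2] / [5]
  Insert 7 (step 6): P = [2, 3, 5, 7] / [6] / [8];  Q = [1, 3, 4, 6] / [2] / [5]
  Insert 1 (step 7): P = [1, 3, 5, 7] / [2] / [6] / [8];  Q = [1, 3, 4, 6] / [2] / [5] / [7]
  Insert 4 (step 8): P = [1, 3, 4, 7] / [2, 5] / [6] / [8];  Q = [1, 3, 4, 6] / [2, 8] / [5] / [7]
  Insert 9 (step 9): P = [1, 3, 4, 7, 9] / [2, 5] / [6] / [8];  Q = [1, 3, 4, 6, 9] / [2, 8] / [5] / [7]
Final shape: (5, 2, 1, 1).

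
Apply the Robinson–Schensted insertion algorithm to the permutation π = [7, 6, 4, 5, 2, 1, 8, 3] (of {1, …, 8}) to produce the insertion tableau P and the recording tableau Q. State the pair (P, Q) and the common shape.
P = [1, 3, 8] / [2, 5] / [4] / [6] / [7];  Q = [1, 4, 7] / [2, 8] / [3] / [5] / [6];  common shape = (3, 2, 1, 1, 1)

Row-insert the values π_1, π_2, … into P one at a time, bumping the leftmost entry strictly greater than the inserted value down to the next row. The recording tableau Q records, in position (i, j), the step at which that cell was added to P.
  Insert 7 (step 1): P = [7];  Q = [1]
  Insert 6 (step 2): P = [6] / [7];  Q = [1] / [2]
  Insert 4 (step 3): P = [4] / [6] / [7];  Q = [1] / [2] / [3]
  Insert 5 (step 4): P = [4, 5] / [6] / [7];  Q = [1, 4] / [2] / [3]
  Insert 2 (step 5): P = [2, 5] / [4] / [6] / [7];  Q = [1, 4] / [2] / [3] / [5]
  Insert 1 (step 6): P = [1, 5] / [2] / [4] / [6] / [7];  Q = [1, 4] / [2] / [3] / [5] / [6]
  Insert 8 (step 7): P = [1, 5, 8] / [2] / [4] / [6] / [7];  Q = [1, 4, 7] / [2] / [3] / [5] / [6]
  Insert 3 (step 8): P = [1, 3, 8] / [2, 5] / [4] / [6] / [7];  Q = [1, 4, 7] / [2, 8] / [3] / [5] / [6]
Final shape: (3, 2, 1, 1, 1).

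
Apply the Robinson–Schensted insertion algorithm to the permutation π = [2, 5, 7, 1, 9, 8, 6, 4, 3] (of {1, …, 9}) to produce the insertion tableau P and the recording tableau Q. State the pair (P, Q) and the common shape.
P = [1, 3, 6, 8] / [2, 4] / [5] / [7] / [9];  Q = [1, 2, 3, 5] / [4, 6] / [7] / [8] / [9];  common shape = (4, 2, 1, 1, 1)

Row-insert the values π_1, π_2, … into P one at a time, bumping the leftmost entry strictly greater than the inserted value down to the next row. The recording tableau Q records, in position (i, j), the step at which that cell was added to P.
  Insert 2 (step 1): P = [2];  Q = [1]
  Insert 5 (step 2): P = [2, 5];  Q = [1, 2]
  Insert 7 (step 3): P = [2, 5, 7];  Q = [1, 2, 3]
  Insert 1 (step 4): P = [1, 5, 7] / [2];  Q = [1, 2, 3] / [4]
  Insert 9 (step 5): P = [1, 5, 7, 9] / [2];  Q = [1, 2, 3, 5] / [4]
  Insert 8 (step 6): P = [1, 5, 7, 8] / [2, 9];  Q = [1, 2, 3, 5] / [4, 6]
  Insert 6 (step 7): P = [1, 5, 6, 8] / [2, 7] / [9];  Q = [1, 2, 3, 5] / [4, 6] / [7]
  Insert 4 (step 8): P = [1, 4, 6, 8] / [2, 5] / [7] / [9];  Q = [1, 2, 3, 5] / [4, 6] / [7] / [8]
  Insert 3 (step 9): P = [1, 3, 6, 8] / [2, 4] / [5] / [7] / [9];  Q = [1, 2, 3, 5] / [4, 6] / [7] / [8] / [9]
Final shape: (4, 2, 1, 1, 1).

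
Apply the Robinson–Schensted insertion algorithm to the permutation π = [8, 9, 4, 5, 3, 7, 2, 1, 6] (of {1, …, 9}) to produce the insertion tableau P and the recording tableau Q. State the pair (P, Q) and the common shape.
P = [1, 5, 6] / [2, 7] / [3, 9] / [4] / [8];  Q = [1, 2, 6] / [3, 4] / [5, 9] / [7] / [8];  common shape = (3, 2, 2, 1, 1)

Row-insert the values π_1, π_2, … into P one at a time, bumping the leftmost entry strictly greater than the inserted value down to the next row. The recording tableau Q records, in position (i, j), the step at which that cell was added to P.
  Insert 8 (step 1): P = [8];  Q = [1]
  Insert 9 (step 2): P = [8, 9];  Q = [1, 2]
  Insert 4 (step 3): P = [4, 9] / [8];  Q = [1, 2] / [3]
  Insert 5 (step 4): P = [4, 5] / [8, 9];  Q = [1, 2] / [3, 4]
  Insert 3 (step 5): P = [3, 5] / [4, 9] / [8];  Q = [1, 2] / [3, 4] / [5]
  Insert 7 (step 6): P = [3, 5, 7] / [4, 9] / [8];  Q = [1, 2, 6] / [3, 4] / [5]
  Insert 2 (step 7): P = [2, 5, 7] / [3, 9] / [4] / [8];  Q = [1, 2, 6] / [3, 4] / [5] / [7]
  Insert 1 (step 8): P = [1, 5, 7] / [2, 9] / [3] / [4] / [8];  Q = [1, 2, 6] / [3, 4] / [5] / [7] / [8]
  Insert 6 (step 9): P = [1, 5, 6] / [2, 7] / [3, 9] / [4] / [8];  Q = [1, 2, 6] / [3, 4] / [5, 9] / [7] / [8]
Final shape: (3, 2, 2, 1, 1).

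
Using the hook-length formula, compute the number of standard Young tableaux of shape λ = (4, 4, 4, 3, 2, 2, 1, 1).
# SYT of shape (4, 4, 4, 3, 2, 2, 1, 1) = 190466640

Hook-length formula: f^λ = n! / Π hook(c), product over all cells c of the Young diagram. For λ = (4, 4, 4, 3, 2, 2, 1, 1), n = 21 boxes. Hook lengths by row (left-to-right, top-to-bottom): [11, 8, 5, 3]; [10, 7, 4, 2]; [9, 6, 3, 1]; [7, 4, 1]; [5, 2]; [4, 1]; [2]; [1]. Product of hooks = 268240896000. So f^λ = 21! / 268240896000 = 51090942171709440000 / 268240896000 = 190466640.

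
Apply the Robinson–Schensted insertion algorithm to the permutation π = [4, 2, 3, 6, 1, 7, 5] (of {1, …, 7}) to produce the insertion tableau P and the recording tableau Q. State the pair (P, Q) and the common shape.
P = [1, 3, 5, 7] / [2, 6] / [4];  Q = [1, 3, 4, 6] / [2, 7] / [5];  common shape = (4, 2, 1)

Row-insert the values π_1, π_2, … into P one at a time, bumping the leftmost entry strictly greater than the inserted value down to the next row. The recording tableau Q records, in position (i, j), the step at which that cell was added to P.
  Insert 4 (step 1): P = [4];  Q = [1]
  Insert 2 (step 2): P = [2] / [4];  Q = [1] / [2]
  Insert 3 (step 3): P = [2, 3] / [4];  Q = [1, 3] / [2]
  Insert 6 (step 4): P = [2, 3, 6] / [4];  Q = [1, 3, 4] / [2]
  Insert 1 (step 5): P = [1, 3, 6] / [2] / [4];  Q = [1, 3, 4] / [2] / [5]
  Insert 7 (step 6): P = [1, 3, 6, 7] / [2] / [4];  Q = [1, 3, 4, 6] / [2] / [5]
  Insert 5 (step 7): P = [1, 3, 5, 7] / [2, 6] / [4];  Q = [1, 3, 4, 6] / [2, 7] / [5]
Final shape: (4, 2, 1).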